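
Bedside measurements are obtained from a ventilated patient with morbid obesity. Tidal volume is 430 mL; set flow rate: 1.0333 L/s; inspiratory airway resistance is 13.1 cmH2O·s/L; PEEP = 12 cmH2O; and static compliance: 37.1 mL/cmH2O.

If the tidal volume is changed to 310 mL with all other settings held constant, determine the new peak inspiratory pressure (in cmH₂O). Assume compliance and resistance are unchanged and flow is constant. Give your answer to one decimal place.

33.9

PIP = Vt/C + R·V̇ + PEEP (constant-flow equation of motion).
Only the elastic term changes: ΔPIP = ΔVt / C = (310 − 430) / 37.1 = -3.235 cmH2O.
Original PIP = 430/37.1 + 13.1×1.0333 + 12 = 37.127 cmH2O; new PIP = 37.127 + (-3.235) = 33.892 cmH2O.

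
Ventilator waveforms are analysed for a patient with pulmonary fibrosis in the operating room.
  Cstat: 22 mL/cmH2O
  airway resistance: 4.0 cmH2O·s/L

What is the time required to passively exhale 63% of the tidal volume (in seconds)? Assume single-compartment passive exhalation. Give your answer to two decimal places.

0.09

τ = R × C = 4.0 × 22 mL/cmH2O = 4.0 × 0.022 L/cmH2O = 0.088 s.
Exhaled fraction f = 1 − e^(−t/τ) → t = −τ·ln(1 − f) = −0.088·ln(0.37) = 0.08749 s.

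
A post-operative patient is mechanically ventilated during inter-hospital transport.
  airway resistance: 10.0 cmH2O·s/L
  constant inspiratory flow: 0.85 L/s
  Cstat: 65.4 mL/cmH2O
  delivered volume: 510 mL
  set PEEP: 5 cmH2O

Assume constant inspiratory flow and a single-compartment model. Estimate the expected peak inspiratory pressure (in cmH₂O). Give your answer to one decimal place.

Equation of motion (constant flow): PIP = Vt/C + R·V̇ + PEEP.
PIP = 510/65.4 + 10.0×0.85 + 5 = 7.798 + 8.5 + 5 = 21.298 cmH2O.

21.3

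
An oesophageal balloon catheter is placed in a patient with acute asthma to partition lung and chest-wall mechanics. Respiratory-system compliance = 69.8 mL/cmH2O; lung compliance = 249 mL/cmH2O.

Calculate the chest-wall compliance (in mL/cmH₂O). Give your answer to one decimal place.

97.0

1/Ccw = 1/Crs − 1/CL.
1/Ccw = 1/69.8 − 1/249 = 0.01031.
Ccw = 96.993 mL/cmH2O.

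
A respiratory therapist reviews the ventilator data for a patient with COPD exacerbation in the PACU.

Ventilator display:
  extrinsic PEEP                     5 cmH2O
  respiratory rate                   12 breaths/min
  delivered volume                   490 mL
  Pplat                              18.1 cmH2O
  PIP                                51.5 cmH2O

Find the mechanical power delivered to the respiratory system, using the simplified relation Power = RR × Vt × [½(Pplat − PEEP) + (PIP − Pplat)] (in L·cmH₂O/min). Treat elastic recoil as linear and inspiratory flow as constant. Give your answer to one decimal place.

Per-breath work = Vt × [½(Pplat−PEEP) + (PIP−Pplat)] = 0.490 × [0.5×13.1 + 33.4] = 0.490 × 39.95 = 19.576 L·cmH2O.
Power = 12 × 19.576 = 234.91 L·cmH2O/min.

234.9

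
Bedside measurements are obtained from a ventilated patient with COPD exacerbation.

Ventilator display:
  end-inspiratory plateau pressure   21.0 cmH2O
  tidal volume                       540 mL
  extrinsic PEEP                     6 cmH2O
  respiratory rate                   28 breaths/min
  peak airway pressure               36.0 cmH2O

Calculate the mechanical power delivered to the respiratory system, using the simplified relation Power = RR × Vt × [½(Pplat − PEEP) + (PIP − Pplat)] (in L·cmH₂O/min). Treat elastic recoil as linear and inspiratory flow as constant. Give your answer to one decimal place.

Per-breath work = Vt × [½(Pplat−PEEP) + (PIP−Pplat)] = 0.540 × [0.5×15.0 + 15.0] = 0.540 × 22.5 = 12.15 L·cmH2O.
Power = 28 × 12.15 = 340.2 L·cmH2O/min.

340.2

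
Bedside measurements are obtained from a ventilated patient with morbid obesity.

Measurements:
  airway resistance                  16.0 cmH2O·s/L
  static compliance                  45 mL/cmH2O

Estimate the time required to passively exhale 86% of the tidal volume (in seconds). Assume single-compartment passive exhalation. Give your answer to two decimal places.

τ = R × C = 16.0 × 45 mL/cmH2O = 16.0 × 0.045 L/cmH2O = 0.72 s.
Exhaled fraction f = 1 − e^(−t/τ) → t = −τ·ln(1 − f) = −0.72·ln(0.14) = 1.416 s.

1.42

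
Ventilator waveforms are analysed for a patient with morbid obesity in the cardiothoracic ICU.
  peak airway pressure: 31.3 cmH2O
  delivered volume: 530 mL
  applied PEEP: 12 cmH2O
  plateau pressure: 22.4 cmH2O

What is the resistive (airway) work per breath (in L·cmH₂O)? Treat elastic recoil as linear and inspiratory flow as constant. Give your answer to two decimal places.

4.72

With constant inspiratory flow the resistive pressure is constant at PIP − Pplat = 31.3 − 22.4 = 8.9 cmH2O, so resistive work = 8.9 × 0.530 = 4.717 L·cmH2O.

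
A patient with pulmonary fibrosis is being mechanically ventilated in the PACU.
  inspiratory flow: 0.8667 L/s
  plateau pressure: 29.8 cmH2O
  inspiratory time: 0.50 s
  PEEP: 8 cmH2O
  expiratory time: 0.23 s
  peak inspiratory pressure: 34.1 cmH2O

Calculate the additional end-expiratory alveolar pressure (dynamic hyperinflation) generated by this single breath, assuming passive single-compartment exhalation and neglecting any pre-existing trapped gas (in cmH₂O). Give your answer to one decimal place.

Vt = flow × Ti = 0.8667 L/s × 0.50 s × 1000 mL/L = 433.35 mL.
R = (PIP − Pplat)/V̇ = (34.1 − 29.8) / 0.8667 = 4.3/0.8667 = 4.961 cmH2O·s/L.
C = Vt/(Pplat − PEEP) = 433.35 / (29.8 − 8) = 433.35/21.8 = 19.878 mL/cmH2O.
τ = R × C = 4.961 × 0.01988 L/cmH2O = 0.09862 s.
Fraction remaining = e^(−Te/τ) = e^(−0.23/0.09862) = 0.09708; trapped volume = 433.35 × 0.09708 = 42.07 mL.
Additional alveolar pressure from trapping ≈ V_trapped / C = 42.07 / 19.878 = 2.116 cmH2O.

2.1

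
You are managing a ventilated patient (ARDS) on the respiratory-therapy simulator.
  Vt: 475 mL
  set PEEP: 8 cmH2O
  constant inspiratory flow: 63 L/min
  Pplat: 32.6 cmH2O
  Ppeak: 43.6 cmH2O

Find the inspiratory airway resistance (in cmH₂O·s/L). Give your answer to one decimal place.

Flow: 63 L/min ÷ 60 = 1.05 L/s.
Raw = (PIP − Pplat) / flow = (43.6 − 32.6) / 1.05 = 11.0 / 1.05 = 10.476 cmH2O·s/L.

10.5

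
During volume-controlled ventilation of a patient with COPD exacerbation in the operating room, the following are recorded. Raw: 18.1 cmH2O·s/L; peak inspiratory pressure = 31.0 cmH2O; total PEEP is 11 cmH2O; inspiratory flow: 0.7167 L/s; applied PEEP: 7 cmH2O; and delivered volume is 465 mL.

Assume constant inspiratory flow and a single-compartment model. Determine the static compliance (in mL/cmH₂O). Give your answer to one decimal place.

66.2

Total PEEP = 11 cmH2O (set 7 + intrinsic 4); this is the baseline alveolar pressure.
Equation of motion (constant flow): PIP = Vt/C + R·V̇ + PEEP.
Vt/C = PIP − R·V̇ − PEEP = 31.0 − 18.1×0.7167 − 11 = 31.0 − 12.972 − 11 = 7.028 cmH2O.
C = Vt / 7.028 = 465 / 7.028 = 66.164 mL/cmH2O.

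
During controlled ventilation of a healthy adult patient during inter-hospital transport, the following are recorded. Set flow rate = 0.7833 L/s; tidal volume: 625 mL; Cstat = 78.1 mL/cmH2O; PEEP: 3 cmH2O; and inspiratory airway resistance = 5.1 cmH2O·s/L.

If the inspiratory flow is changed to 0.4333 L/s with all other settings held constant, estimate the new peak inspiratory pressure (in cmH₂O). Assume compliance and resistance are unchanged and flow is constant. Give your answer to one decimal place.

13.2

PIP = Vt/C + R·V̇ + PEEP (constant-flow equation of motion).
Only the resistive term changes: ΔPIP = R × ΔV̇ = 5.1 × (0.4333 − 0.7833) = 5.1 × -0.35 = -1.785 cmH2O.
Original PIP = 625/78.1 + 5.1×0.7833 + 3 = 14.997 cmH2O; new PIP = 14.997 + (-1.785) = 13.212 cmH2O.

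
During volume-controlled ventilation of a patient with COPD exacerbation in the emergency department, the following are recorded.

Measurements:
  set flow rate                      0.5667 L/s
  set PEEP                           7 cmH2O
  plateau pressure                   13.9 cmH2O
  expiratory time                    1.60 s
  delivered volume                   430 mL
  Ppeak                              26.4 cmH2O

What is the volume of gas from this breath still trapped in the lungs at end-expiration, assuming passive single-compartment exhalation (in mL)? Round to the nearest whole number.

134

R = (PIP − Pplat)/V̇ = (26.4 − 13.9) / 0.5667 = 12.5/0.5667 = 22.058 cmH2O·s/L.
C = Vt/(Pplat − PEEP) = 430.0 / (13.9 − 7) = 430.0/6.9 = 62.319 mL/cmH2O.
τ = R × C = 22.058 × 0.06232 L/cmH2O = 1.375 s.
Fraction remaining = e^(−Te/τ) = e^(−1.60/1.375) = 0.3123.
Trapped volume = 430.0 × 0.3123 = 134.29 mL.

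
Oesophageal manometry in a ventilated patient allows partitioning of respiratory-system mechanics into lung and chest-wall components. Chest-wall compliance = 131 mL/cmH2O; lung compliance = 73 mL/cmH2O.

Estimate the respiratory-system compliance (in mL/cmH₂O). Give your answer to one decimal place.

Lung and chest wall are elastances in series: 1/Crs = 1/CL + 1/Ccw.
1/Crs = 1/73 + 1/131 = 0.02133.
Crs = 46.882 mL/cmH2O.

46.9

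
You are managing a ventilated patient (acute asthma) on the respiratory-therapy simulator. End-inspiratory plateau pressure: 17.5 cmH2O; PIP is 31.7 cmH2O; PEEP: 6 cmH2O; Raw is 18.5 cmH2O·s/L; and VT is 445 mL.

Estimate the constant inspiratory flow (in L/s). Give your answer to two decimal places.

0.77

flow = (PIP − Pplat) / Raw = 14.2 / 18.5 = 0.7676 L/s.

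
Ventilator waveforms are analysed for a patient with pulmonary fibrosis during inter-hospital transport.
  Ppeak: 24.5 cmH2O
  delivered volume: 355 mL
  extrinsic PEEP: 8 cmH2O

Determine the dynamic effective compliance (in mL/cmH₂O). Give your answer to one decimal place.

21.5

Dynamic compliance = Vt / (PIP − PEEP) = 355 / (24.5 − 8) = 355 / 16.5 = 21.515 mL/cmH2O.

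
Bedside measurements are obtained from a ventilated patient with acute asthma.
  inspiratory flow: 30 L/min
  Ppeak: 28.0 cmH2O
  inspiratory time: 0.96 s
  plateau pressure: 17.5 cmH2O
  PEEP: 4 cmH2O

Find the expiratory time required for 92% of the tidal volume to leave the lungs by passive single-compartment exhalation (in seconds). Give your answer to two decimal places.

Flow: 30 L/min ÷ 60 = 0.5 L/s.
Vt = flow × Ti = 0.5 L/s × 0.96 s × 1000 mL/L = 480.0 mL.
R = (PIP − Pplat)/V̇ = (28.0 − 17.5) / 0.5 = 10.5/0.5 = 21.0 cmH2O·s/L.
C = Vt/(Pplat − PEEP) = 480.0 / (17.5 − 4) = 480.0/13.5 = 35.556 mL/cmH2O.
τ = R × C = 21.0 × 0.03556 L/cmH2O = 0.7468 s.
t = −τ·ln(1 − 0.92) = −0.7468·ln(0.08) = 1.886 s.

1.89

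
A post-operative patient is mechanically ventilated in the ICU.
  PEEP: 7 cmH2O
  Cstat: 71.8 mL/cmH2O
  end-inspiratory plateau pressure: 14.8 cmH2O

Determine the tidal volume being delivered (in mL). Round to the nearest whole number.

560

Vt = Cstat × (Pplat − PEEP) = 71.8 × (14.8 − 7) = 71.8 × 7.8 = 560.04 mL.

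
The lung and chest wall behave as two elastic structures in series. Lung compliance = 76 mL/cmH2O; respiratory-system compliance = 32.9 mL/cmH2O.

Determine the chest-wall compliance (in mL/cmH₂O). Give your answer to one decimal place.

58.0

1/Ccw = 1/Crs − 1/CL.
1/Ccw = 1/32.9 − 1/76 = 0.01724.
Ccw = 58.005 mL/cmH2O.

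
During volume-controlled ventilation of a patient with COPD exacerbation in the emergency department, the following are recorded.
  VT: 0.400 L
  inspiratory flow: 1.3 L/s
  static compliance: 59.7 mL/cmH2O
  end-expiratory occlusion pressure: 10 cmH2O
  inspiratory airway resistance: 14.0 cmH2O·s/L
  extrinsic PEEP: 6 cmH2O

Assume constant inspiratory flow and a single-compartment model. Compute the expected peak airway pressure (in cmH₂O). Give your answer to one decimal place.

Total PEEP = 10 cmH2O (set 6 + intrinsic 4); this is the baseline alveolar pressure.
Equation of motion (constant flow): PIP = Vt/C + R·V̇ + PEEP.
PIP = 400/59.7 + 14.0×1.3 + 10 = 6.7 + 18.2 + 10 = 34.9 cmH2O.

34.9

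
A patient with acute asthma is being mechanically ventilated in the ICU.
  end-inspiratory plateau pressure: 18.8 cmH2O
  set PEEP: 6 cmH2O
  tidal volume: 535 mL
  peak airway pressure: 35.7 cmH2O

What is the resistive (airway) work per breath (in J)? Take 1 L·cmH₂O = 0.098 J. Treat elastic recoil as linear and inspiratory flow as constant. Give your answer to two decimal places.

0.89

With constant inspiratory flow the resistive pressure is constant at PIP − Pplat = 35.7 − 18.8 = 16.9 cmH2O, so resistive work = 16.9 × 0.535 = 9.042 L·cmH2O.
× 0.098 J/(L·cmH2O) → 0.8861 J.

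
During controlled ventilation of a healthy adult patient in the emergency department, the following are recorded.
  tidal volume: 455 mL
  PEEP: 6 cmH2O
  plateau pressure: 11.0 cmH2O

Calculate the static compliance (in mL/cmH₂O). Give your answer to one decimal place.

Cstat = Vt / (Pplat − PEEP) = 455 / (11.0 − 6) = 455 / 5.0 = 91.0 mL/cmH2O.

91.0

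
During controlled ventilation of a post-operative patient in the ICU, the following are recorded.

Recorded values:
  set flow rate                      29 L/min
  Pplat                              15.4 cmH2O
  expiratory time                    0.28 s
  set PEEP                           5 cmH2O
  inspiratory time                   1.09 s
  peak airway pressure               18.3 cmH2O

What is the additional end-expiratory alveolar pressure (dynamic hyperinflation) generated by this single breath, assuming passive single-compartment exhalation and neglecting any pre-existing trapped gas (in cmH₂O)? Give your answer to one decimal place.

Flow: 29 L/min ÷ 60 = 0.4833 L/s.
Vt = flow × Ti = 0.4833 L/s × 1.09 s × 1000 mL/L = 526.8 mL.
R = (PIP − Pplat)/V̇ = (18.3 − 15.4) / 0.4833 = 2.9/0.4833 = 6.0 cmH2O·s/L.
C = Vt/(Pplat − PEEP) = 526.8 / (15.4 − 5) = 526.8/10.4 = 50.654 mL/cmH2O.
τ = R × C = 6.0 × 0.05065 L/cmH2O = 0.3039 s.
Fraction remaining = e^(−Te/τ) = e^(−0.28/0.3039) = 0.398; trapped volume = 526.8 × 0.398 = 209.67 mL.
Additional alveolar pressure from trapping ≈ V_trapped / C = 209.67 / 50.654 = 4.139 cmH2O.

4.1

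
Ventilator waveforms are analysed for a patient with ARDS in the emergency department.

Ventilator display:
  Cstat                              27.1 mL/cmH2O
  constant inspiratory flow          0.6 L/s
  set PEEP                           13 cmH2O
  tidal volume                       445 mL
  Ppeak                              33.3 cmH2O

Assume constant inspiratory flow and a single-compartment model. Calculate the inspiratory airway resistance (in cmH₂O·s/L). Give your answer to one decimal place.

6.5

Equation of motion (constant flow): PIP = Vt/C + R·V̇ + PEEP.
R·V̇ = PIP − Vt/C − PEEP = 33.3 − 445/27.1 − 13 = 33.3 − 16.421 − 13 = 3.879 cmH2O.
R = 3.879 / 0.6 = 6.465 cmH2O·s/L.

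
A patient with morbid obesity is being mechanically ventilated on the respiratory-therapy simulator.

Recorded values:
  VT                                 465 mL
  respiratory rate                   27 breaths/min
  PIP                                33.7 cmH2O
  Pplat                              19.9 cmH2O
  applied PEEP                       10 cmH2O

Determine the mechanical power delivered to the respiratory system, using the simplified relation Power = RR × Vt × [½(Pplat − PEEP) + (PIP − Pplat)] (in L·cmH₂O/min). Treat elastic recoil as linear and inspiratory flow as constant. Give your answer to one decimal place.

Per-breath work = Vt × [½(Pplat−PEEP) + (PIP−Pplat)] = 0.465 × [0.5×9.9 + 13.8] = 0.465 × 18.75 = 8.719 L·cmH2O.
Power = 27 × 8.719 = 235.41 L·cmH2O/min.

235.4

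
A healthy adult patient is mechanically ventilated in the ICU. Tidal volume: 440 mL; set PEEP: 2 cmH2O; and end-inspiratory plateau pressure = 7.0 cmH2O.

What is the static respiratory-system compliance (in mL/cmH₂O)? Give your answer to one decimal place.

88.0

Cstat = Vt / (Pplat − PEEP) = 440 / (7.0 − 2) = 440 / 5.0 = 88.0 mL/cmH2O.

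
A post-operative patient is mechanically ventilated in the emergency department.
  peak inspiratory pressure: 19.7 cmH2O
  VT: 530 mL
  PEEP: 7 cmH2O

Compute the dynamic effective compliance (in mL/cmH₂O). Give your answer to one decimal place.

41.7

Dynamic compliance = Vt / (PIP − PEEP) = 530 / (19.7 − 7) = 530 / 12.7 = 41.732 mL/cmH2O.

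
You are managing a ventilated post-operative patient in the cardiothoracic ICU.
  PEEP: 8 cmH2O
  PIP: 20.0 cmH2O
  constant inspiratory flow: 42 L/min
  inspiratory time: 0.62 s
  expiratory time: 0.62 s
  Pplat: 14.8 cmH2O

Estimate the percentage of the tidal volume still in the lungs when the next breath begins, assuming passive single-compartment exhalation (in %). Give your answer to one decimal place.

Flow: 42 L/min ÷ 60 = 0.7 L/s.
Vt = flow × Ti = 0.7 L/s × 0.62 s × 1000 mL/L = 434.0 mL.
R = (PIP − Pplat)/V̇ = (20.0 − 14.8) / 0.7 = 5.2/0.7 = 7.429 cmH2O·s/L.
C = Vt/(Pplat − PEEP) = 434.0 / (14.8 − 8) = 434.0/6.8 = 63.824 mL/cmH2O.
τ = R × C = 7.429 × 0.06382 L/cmH2O = 0.4741 s.
Fraction remaining at end-expiration = e^(−Te/τ) = e^(−0.62/0.4741) = 0.2704 → 27.04%.

27.0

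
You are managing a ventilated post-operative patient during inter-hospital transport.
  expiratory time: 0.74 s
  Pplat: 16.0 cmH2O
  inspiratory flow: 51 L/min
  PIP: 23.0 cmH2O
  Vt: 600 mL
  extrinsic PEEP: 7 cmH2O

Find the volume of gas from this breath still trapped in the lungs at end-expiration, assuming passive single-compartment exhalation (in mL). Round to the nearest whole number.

Flow: 51 L/min ÷ 60 = 0.85 L/s.
R = (PIP − Pplat)/V̇ = (23.0 − 16.0) / 0.85 = 7.0/0.85 = 8.235 cmH2O·s/L.
C = Vt/(Pplat − PEEP) = 600.0 / (16.0 − 7) = 600.0/9.0 = 66.667 mL/cmH2O.
τ = R × C = 8.235 × 0.06667 L/cmH2O = 0.549 s.
Fraction remaining = e^(−Te/τ) = e^(−0.74/0.549) = 0.2598.
Trapped volume = 600.0 × 0.2598 = 155.88 mL.

156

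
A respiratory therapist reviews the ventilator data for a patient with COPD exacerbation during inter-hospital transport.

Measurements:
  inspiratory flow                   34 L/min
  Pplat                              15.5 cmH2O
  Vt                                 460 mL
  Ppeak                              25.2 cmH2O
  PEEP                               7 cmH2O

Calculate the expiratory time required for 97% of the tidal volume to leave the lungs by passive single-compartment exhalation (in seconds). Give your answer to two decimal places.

Flow: 34 L/min ÷ 60 = 0.5667 L/s.
R = (PIP − Pplat)/V̇ = (25.2 − 15.5) / 0.5667 = 9.7/0.5667 = 17.117 cmH2O·s/L.
C = Vt/(Pplat − PEEP) = 460.0 / (15.5 − 7) = 460.0/8.5 = 54.118 mL/cmH2O.
τ = R × C = 17.117 × 0.05412 L/cmH2O = 0.9264 s.
t = −τ·ln(1 − 0.97) = −0.9264·ln(0.03) = 3.248 s.

3.25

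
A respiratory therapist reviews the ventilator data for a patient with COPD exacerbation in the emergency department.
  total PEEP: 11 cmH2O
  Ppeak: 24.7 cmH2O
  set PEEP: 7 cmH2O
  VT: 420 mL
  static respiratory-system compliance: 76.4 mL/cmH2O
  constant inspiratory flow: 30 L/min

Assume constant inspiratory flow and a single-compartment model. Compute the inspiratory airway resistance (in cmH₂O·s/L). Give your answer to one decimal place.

Flow: 30 L/min ÷ 60 = 0.5 L/s.
Total PEEP = 11 cmH2O (set 7 + intrinsic 4); this is the baseline alveolar pressure.
Equation of motion (constant flow): PIP = Vt/C + R·V̇ + PEEP.
R·V̇ = PIP − Vt/C − PEEP = 24.7 − 420/76.4 − 11 = 24.7 − 5.497 − 11 = 8.203 cmH2O.
R = 8.203 / 0.5 = 16.406 cmH2O·s/L.

16.4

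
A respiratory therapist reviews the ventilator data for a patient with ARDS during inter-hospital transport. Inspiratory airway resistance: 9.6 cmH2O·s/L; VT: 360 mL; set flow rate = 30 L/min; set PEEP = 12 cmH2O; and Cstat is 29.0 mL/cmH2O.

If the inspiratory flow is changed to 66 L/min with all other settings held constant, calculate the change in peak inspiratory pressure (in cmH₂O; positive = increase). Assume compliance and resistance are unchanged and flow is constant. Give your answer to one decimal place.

5.8

Flow: 30 L/min ÷ 60 = 0.5 L/s.
New flow: 66 L/min ÷ 60 = 1.1 L/s.
PIP = Vt/C + R·V̇ + PEEP (constant-flow equation of motion).
Only the resistive term changes: ΔPIP = R × ΔV̇ = 9.6 × (1.1 − 0.5) = 9.6 × 0.6 = 5.76 cmH2O.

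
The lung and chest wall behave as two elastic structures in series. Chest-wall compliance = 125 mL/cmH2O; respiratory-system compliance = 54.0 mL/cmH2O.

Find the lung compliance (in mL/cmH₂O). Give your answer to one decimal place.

95.1

1/CL = 1/Crs − 1/Ccw.
1/CL = 1/54.0 − 1/125 = 0.01052.
CL = 95.057 mL/cmH2O.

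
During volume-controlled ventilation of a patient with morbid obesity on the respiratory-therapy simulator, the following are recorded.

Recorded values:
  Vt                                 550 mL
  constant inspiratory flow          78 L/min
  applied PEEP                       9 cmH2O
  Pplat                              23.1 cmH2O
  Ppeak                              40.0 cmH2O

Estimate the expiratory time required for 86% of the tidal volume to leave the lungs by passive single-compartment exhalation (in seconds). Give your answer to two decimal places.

Flow: 78 L/min ÷ 60 = 1.3 L/s.
R = (PIP − Pplat)/V̇ = (40.0 − 23.1) / 1.3 = 16.9/1.3 = 13.0 cmH2O·s/L.
C = Vt/(Pplat − PEEP) = 550.0 / (23.1 − 9) = 550.0/14.1 = 39.007 mL/cmH2O.
τ = R × C = 13.0 × 0.03901 L/cmH2O = 0.5071 s.
t = −τ·ln(1 − 0.86) = −0.5071·ln(0.14) = 0.997 s.

1.00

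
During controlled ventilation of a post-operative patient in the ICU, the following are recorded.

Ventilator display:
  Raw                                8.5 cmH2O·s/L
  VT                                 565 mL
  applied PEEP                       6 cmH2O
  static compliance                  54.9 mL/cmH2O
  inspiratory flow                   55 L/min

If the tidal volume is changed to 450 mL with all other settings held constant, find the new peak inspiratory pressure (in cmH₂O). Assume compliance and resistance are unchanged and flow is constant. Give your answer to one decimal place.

22.0

Flow: 55 L/min ÷ 60 = 0.9167 L/s.
PIP = Vt/C + R·V̇ + PEEP (constant-flow equation of motion).
Only the elastic term changes: ΔPIP = ΔVt / C = (450 − 565) / 54.9 = -2.095 cmH2O.
Original PIP = 565/54.9 + 8.5×0.9167 + 6 = 24.083 cmH2O; new PIP = 24.083 + (-2.095) = 21.988 cmH2O.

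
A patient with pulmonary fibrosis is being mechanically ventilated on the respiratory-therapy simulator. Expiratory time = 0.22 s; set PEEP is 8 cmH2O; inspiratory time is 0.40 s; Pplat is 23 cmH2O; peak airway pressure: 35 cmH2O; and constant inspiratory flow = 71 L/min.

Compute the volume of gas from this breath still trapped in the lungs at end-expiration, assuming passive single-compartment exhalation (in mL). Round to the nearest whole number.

Flow: 71 L/min ÷ 60 = 1.1833 L/s.
Vt = flow × Ti = 1.1833 L/s × 0.40 s × 1000 mL/L = 473.32 mL.
R = (PIP − Pplat)/V̇ = (35 − 23) / 1.1833 = 12.0/1.1833 = 10.141 cmH2O·s/L.
C = Vt/(Pplat − PEEP) = 473.32 / (23 − 8) = 473.32/15.0 = 31.555 mL/cmH2O.
τ = R × C = 10.141 × 0.03156 L/cmH2O = 0.32 s.
Fraction remaining = e^(−Te/τ) = e^(−0.22/0.32) = 0.5028.
Trapped volume = 473.32 × 0.5028 = 237.99 mL.

238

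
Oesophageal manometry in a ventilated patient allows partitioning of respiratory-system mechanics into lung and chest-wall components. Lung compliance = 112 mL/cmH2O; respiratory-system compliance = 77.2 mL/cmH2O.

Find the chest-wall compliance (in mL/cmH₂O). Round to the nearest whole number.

1/Ccw = 1/Crs − 1/CL.
1/Ccw = 1/77.2 − 1/112 = 0.004025.
Ccw = 248.45 mL/cmH2O.

248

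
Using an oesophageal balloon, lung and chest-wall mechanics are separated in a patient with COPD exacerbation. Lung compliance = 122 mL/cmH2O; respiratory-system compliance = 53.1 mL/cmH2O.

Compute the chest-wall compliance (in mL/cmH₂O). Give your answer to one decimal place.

1/Ccw = 1/Crs − 1/CL.
1/Ccw = 1/53.1 − 1/122 = 0.01064.
Ccw = 93.985 mL/cmH2O.

94.0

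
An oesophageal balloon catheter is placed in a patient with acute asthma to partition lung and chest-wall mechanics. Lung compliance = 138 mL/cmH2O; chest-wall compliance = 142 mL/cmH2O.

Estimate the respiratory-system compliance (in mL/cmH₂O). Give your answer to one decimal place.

70.0

Lung and chest wall are elastances in series: 1/Crs = 1/CL + 1/Ccw.
1/Crs = 1/138 + 1/142 = 0.01429.
Crs = 69.979 mL/cmH2O.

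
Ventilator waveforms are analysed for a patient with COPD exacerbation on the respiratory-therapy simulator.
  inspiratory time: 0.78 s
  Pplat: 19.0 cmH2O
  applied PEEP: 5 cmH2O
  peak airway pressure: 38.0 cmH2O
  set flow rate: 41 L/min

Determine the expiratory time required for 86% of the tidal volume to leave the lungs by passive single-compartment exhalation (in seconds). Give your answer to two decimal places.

Flow: 41 L/min ÷ 60 = 0.6833 L/s.
Vt = flow × Ti = 0.6833 L/s × 0.78 s × 1000 mL/L = 532.97 mL.
R = (PIP − Pplat)/V̇ = (38.0 − 19.0) / 0.6833 = 19.0/0.6833 = 27.806 cmH2O·s/L.
C = Vt/(Pplat − PEEP) = 532.97 / (19.0 − 5) = 532.97/14.0 = 38.069 mL/cmH2O.
τ = R × C = 27.806 × 0.03807 L/cmH2O = 1.059 s.
t = −τ·ln(1 − 0.86) = −1.059·ln(0.14) = 2.082 s.

2.08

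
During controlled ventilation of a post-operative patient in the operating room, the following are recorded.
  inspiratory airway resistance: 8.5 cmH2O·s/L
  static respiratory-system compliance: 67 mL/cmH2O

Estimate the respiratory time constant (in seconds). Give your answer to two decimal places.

τ = R × C = 8.5 × 67 mL/cmH2O = 8.5 × 0.067 L/cmH2O = 0.5695 s.

0.57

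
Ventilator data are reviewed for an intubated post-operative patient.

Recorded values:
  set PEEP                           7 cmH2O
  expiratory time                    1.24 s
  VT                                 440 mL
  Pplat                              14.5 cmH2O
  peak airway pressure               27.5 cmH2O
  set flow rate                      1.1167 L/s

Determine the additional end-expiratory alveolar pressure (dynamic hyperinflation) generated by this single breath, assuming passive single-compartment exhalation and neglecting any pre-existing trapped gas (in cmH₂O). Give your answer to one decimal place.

R = (PIP − Pplat)/V̇ = (27.5 − 14.5) / 1.1167 = 13.0/1.1167 = 11.641 cmH2O·s/L.
C = Vt/(Pplat − PEEP) = 440.0 / (14.5 − 7) = 440.0/7.5 = 58.667 mL/cmH2O.
τ = R × C = 11.641 × 0.05867 L/cmH2O = 0.683 s.
Fraction remaining = e^(−Te/τ) = e^(−1.24/0.683) = 0.1628; trapped volume = 440.0 × 0.1628 = 71.632 mL.
Additional alveolar pressure from trapping ≈ V_trapped / C = 71.632 / 58.667 = 1.221 cmH2O.

1.2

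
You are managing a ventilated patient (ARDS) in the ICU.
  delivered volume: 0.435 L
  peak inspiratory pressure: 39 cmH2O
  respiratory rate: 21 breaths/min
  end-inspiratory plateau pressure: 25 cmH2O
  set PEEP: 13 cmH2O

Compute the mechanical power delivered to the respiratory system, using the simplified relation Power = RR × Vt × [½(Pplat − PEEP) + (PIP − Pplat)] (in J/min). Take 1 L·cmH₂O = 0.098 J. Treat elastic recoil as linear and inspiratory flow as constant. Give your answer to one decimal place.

Per-breath work = Vt × [½(Pplat−PEEP) + (PIP−Pplat)] = 0.435 × [0.5×12.0 + 14.0] = 0.435 × 20.0 = 8.7 L·cmH2O.
Power = 21 × 8.7 = 182.7 L·cmH2O/min.
× 0.098 J/(L·cmH2O) → 17.905 J/min.

17.9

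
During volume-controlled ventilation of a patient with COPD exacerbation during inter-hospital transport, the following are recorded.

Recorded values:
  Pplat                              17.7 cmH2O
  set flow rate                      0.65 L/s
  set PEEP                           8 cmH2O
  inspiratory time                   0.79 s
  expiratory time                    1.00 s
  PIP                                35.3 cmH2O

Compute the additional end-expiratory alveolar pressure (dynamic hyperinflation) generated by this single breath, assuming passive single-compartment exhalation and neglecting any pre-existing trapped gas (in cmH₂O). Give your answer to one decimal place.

4.8

Vt = flow × Ti = 0.65 L/s × 0.79 s × 1000 mL/L = 513.5 mL.
R = (PIP − Pplat)/V̇ = (35.3 − 17.7) / 0.65 = 17.6/0.65 = 27.077 cmH2O·s/L.
C = Vt/(Pplat − PEEP) = 513.5 / (17.7 − 8) = 513.5/9.7 = 52.938 mL/cmH2O.
τ = R × C = 27.077 × 0.05294 L/cmH2O = 1.433 s.
Fraction remaining = e^(−Te/τ) = e^(−1.00/1.433) = 0.4977; trapped volume = 513.5 × 0.4977 = 255.57 mL.
Additional alveolar pressure from trapping ≈ V_trapped / C = 255.57 / 52.938 = 4.828 cmH2O.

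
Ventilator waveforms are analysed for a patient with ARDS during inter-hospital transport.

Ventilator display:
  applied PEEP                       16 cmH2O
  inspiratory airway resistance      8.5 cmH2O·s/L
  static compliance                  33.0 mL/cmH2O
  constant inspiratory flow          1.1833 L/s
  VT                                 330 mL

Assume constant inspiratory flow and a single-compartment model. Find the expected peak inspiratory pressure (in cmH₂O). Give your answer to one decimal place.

36.1

Equation of motion (constant flow): PIP = Vt/C + R·V̇ + PEEP.
PIP = 330/33.0 + 8.5×1.1833 + 16 = 10.0 + 10.058 + 16 = 36.058 cmH2O.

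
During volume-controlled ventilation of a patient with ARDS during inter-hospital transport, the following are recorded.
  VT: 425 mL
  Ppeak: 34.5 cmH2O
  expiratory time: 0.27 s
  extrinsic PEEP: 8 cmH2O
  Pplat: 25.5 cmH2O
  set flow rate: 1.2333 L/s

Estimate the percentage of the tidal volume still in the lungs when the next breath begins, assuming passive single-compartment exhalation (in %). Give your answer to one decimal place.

R = (PIP − Pplat)/V̇ = (34.5 − 25.5) / 1.2333 = 9.0/1.2333 = 7.297 cmH2O·s/L.
C = Vt/(Pplat − PEEP) = 425.0 / (25.5 − 8) = 425.0/17.5 = 24.286 mL/cmH2O.
τ = R × C = 7.297 × 0.02429 L/cmH2O = 0.1772 s.
Fraction remaining at end-expiration = e^(−Te/τ) = e^(−0.27/0.1772) = 0.2179 → 21.79%.

21.8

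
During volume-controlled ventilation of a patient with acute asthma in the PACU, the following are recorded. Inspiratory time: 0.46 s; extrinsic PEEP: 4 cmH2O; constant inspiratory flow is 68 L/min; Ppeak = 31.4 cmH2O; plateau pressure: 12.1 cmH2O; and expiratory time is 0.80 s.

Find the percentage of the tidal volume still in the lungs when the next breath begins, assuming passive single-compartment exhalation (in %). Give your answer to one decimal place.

48.2

Flow: 68 L/min ÷ 60 = 1.1333 L/s.
Vt = flow × Ti = 1.1333 L/s × 0.46 s × 1000 mL/L = 521.32 mL.
R = (PIP − Pplat)/V̇ = (31.4 − 12.1) / 1.1333 = 19.3/1.1333 = 17.03 cmH2O·s/L.
C = Vt/(Pplat − PEEP) = 521.32 / (12.1 − 4) = 521.32/8.1 = 64.36 mL/cmH2O.
τ = R × C = 17.03 × 0.06436 L/cmH2O = 1.096 s.
Fraction remaining at end-expiration = e^(−Te/τ) = e^(−0.80/1.096) = 0.4819 → 48.19%.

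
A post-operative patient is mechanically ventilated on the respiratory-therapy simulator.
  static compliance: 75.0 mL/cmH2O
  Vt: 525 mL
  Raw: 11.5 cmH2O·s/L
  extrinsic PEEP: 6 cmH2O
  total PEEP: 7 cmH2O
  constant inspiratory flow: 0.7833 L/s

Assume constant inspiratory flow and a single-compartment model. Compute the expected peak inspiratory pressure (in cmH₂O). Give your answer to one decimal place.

23.0

Total PEEP = 7 cmH2O (set 6 + intrinsic 1); this is the baseline alveolar pressure.
Equation of motion (constant flow): PIP = Vt/C + R·V̇ + PEEP.
PIP = 525/75.0 + 11.5×0.7833 + 7 = 7.0 + 9.008 + 7 = 23.008 cmH2O.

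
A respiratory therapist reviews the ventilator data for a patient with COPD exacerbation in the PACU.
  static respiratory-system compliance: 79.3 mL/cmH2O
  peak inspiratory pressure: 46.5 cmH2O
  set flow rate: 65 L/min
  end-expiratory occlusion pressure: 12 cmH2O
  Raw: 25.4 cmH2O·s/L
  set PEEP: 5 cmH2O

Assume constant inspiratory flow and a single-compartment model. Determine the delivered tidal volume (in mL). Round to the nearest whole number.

554

Flow: 65 L/min ÷ 60 = 1.0833 L/s.
Total PEEP = 12 cmH2O (set 5 + intrinsic 7); this is the baseline alveolar pressure.
Equation of motion (constant flow): PIP = Vt/C + R·V̇ + PEEP.
Vt/C = PIP − R·V̇ − PEEP = 46.5 − 27.516 − 12 = 6.984 cmH2O.
Vt = C × 6.984 = 79.3 × 6.984 = 553.83 mL.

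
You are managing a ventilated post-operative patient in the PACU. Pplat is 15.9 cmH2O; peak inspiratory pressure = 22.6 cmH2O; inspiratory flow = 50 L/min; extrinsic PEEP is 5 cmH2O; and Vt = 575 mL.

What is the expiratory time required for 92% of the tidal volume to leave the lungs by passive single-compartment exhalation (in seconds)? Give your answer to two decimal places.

1.07

Flow: 50 L/min ÷ 60 = 0.8333 L/s.
R = (PIP − Pplat)/V̇ = (22.6 − 15.9) / 0.8333 = 6.7/0.8333 = 8.04 cmH2O·s/L.
C = Vt/(Pplat − PEEP) = 575.0 / (15.9 − 5) = 575.0/10.9 = 52.752 mL/cmH2O.
τ = R × C = 8.04 × 0.05275 L/cmH2O = 0.4241 s.
t = −τ·ln(1 − 0.92) = −0.4241·ln(0.08) = 1.071 s.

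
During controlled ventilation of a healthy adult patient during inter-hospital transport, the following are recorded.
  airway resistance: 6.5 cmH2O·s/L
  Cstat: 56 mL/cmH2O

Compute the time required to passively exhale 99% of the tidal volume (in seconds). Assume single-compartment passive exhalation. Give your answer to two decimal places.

1.68

τ = R × C = 6.5 × 56 mL/cmH2O = 6.5 × 0.056 L/cmH2O = 0.364 s.
Exhaled fraction f = 1 − e^(−t/τ) → t = −τ·ln(1 − f) = −0.364·ln(0.01) = 1.676 s.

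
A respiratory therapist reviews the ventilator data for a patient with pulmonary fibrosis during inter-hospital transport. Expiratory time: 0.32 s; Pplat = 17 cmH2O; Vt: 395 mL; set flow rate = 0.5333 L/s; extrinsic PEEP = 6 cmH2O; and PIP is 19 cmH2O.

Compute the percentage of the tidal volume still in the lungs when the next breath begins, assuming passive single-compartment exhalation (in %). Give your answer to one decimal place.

9.3

R = (PIP − Pplat)/V̇ = (19 − 17) / 0.5333 = 2.0/0.5333 = 3.75 cmH2O·s/L.
C = Vt/(Pplat − PEEP) = 395.0 / (17 − 6) = 395.0/11.0 = 35.909 mL/cmH2O.
τ = R × C = 3.75 × 0.03591 L/cmH2O = 0.1347 s.
Fraction remaining at end-expiration = e^(−Te/τ) = e^(−0.32/0.1347) = 0.09295 → 9.295%.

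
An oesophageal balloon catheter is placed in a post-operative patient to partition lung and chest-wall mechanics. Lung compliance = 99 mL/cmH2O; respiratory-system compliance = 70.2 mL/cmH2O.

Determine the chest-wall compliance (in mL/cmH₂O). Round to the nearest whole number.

241

1/Ccw = 1/Crs − 1/CL.
1/Ccw = 1/70.2 − 1/99 = 0.004144.
Ccw = 241.31 mL/cmH2O.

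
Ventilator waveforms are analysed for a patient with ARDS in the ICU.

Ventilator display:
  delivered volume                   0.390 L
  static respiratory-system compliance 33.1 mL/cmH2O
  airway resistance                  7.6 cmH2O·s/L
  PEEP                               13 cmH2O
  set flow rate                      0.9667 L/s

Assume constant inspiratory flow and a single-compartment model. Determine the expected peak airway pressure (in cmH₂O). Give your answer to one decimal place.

Equation of motion (constant flow): PIP = Vt/C + R·V̇ + PEEP.
PIP = 390/33.1 + 7.6×0.9667 + 13 = 11.782 + 7.347 + 13 = 32.129 cmH2O.

32.1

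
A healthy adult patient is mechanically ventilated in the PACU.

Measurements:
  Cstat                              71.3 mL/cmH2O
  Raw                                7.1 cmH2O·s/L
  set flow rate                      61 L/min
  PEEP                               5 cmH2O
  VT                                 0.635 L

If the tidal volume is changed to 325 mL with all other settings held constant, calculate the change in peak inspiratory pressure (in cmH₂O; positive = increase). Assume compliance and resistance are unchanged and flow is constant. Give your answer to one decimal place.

-4.3

PIP = Vt/C + R·V̇ + PEEP (constant-flow equation of motion).
Only the elastic term changes: ΔPIP = ΔVt / C = (325 − 635) / 71.3 = -4.348 cmH2O.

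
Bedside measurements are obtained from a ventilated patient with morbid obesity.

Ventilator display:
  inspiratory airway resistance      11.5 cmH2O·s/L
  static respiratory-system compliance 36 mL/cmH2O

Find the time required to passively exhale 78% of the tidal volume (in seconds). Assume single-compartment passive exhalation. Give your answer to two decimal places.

0.63

τ = R × C = 11.5 × 36 mL/cmH2O = 11.5 × 0.036 L/cmH2O = 0.414 s.
Exhaled fraction f = 1 − e^(−t/τ) → t = −τ·ln(1 − f) = −0.414·ln(0.22) = 0.6268 s.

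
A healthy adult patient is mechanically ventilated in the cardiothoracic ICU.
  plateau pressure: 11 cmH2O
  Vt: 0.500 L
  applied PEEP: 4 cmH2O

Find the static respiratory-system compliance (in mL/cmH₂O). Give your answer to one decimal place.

Cstat = Vt / (Pplat − PEEP) = 500 / (11 − 4) = 500 / 7.0 = 71.429 mL/cmH2O.

71.4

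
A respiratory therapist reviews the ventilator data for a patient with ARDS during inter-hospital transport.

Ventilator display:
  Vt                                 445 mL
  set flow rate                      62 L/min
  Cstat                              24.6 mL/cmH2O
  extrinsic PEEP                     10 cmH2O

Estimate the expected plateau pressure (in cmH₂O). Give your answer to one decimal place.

28.1

Pplat = PEEP + Vt / Cstat = 10 + 445 / 24.6 = 10 + 18.089 = 28.089 cmH2O.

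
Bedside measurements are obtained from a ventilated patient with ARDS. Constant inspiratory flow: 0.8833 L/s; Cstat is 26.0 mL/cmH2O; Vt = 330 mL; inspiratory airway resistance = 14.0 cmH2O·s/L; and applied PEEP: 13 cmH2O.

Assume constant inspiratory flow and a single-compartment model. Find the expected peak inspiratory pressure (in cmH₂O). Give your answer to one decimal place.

Equation of motion (constant flow): PIP = Vt/C + R·V̇ + PEEP.
PIP = 330/26.0 + 14.0×0.8833 + 13 = 12.692 + 12.366 + 13 = 38.058 cmH2O.

38.1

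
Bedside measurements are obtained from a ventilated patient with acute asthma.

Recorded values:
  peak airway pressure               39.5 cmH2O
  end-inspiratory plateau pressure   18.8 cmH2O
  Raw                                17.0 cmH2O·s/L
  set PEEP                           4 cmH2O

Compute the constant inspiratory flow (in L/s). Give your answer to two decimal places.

1.22

flow = (PIP − Pplat) / Raw = 20.7 / 17.0 = 1.218 L/s.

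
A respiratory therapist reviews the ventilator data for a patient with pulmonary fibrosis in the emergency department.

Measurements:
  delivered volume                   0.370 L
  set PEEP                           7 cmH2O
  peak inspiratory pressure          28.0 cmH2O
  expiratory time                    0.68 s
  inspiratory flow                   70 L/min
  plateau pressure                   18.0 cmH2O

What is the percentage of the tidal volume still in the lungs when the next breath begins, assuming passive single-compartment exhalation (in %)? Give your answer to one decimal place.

Flow: 70 L/min ÷ 60 = 1.1667 L/s.
R = (PIP − Pplat)/V̇ = (28.0 − 18.0) / 1.1667 = 10.0/1.1667 = 8.571 cmH2O·s/L.
C = Vt/(Pplat − PEEP) = 370.0 / (18.0 − 7) = 370.0/11.0 = 33.636 mL/cmH2O.
τ = R × C = 8.571 × 0.03364 L/cmH2O = 0.2883 s.
Fraction remaining at end-expiration = e^(−Te/τ) = e^(−0.68/0.2883) = 0.09455 → 9.455%.

9.5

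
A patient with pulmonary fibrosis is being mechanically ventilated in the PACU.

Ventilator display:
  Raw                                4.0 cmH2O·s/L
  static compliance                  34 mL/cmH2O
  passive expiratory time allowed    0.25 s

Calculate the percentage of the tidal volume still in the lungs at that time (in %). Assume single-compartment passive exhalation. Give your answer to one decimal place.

τ = R × C = 4.0 × 34 mL/cmH2O = 4.0 × 0.034 L/cmH2O = 0.136 s.
Passive exhalation: V(t)/V₀ = e^(−t/τ) = e^(−0.25/0.136) = 0.1591.
Fraction remaining = 0.1591 → 15.91%.

15.9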